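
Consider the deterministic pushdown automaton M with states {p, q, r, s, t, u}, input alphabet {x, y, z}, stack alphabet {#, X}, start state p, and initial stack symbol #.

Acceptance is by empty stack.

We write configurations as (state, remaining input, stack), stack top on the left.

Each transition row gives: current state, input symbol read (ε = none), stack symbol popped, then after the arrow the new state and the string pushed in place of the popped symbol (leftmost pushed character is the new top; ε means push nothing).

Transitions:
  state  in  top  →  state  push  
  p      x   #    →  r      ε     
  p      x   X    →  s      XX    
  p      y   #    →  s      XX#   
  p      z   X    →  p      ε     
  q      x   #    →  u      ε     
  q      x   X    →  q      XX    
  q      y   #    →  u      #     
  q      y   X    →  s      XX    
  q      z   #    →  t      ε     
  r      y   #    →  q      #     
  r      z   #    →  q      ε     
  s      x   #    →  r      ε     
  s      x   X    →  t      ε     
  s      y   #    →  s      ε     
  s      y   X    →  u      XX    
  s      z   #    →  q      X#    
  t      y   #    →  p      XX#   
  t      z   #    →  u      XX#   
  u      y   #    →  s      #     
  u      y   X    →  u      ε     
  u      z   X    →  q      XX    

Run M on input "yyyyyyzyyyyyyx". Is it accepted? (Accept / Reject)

Accept

(p, yyyyyyzyyyyyyx, #)
  read y, top #: go to s, push XX# → (s, yyyyyzyyyyyyx, XX#)
  read y, top X: go to u, push XX → (u, yyyyzyyyyyyx, XXX#)
  read y, top X: go to u, push ε → (u, yyyzyyyyyyx, XX#)
  read y, top X: go to u, push ε → (u, yyzyyyyyyx, X#)
  read y, top X: go to u, push ε → (u, yzyyyyyyx, #)
  read y, top #: go to s, push # → (s, zyyyyyyx, #)
  read z, top #: go to q, push X# → (q, yyyyyyx, X#)
  read y, top X: go to s, push XX → (s, yyyyyx, XX#)
  read y, top X: go to u, push XX → (u, yyyyx, XXX#)
  read y, top X: go to u, push ε → (u, yyyx, XX#)
  read y, top X: go to u, push ε → (u, yyx, X#)
  read y, top X: go to u, push ε → (u, yx, #)
  read y, top #: go to s, push # → (s, x, #)
  read x, top #: go to r, push ε → (r, ε, ε)
All input consumed and the stack is empty.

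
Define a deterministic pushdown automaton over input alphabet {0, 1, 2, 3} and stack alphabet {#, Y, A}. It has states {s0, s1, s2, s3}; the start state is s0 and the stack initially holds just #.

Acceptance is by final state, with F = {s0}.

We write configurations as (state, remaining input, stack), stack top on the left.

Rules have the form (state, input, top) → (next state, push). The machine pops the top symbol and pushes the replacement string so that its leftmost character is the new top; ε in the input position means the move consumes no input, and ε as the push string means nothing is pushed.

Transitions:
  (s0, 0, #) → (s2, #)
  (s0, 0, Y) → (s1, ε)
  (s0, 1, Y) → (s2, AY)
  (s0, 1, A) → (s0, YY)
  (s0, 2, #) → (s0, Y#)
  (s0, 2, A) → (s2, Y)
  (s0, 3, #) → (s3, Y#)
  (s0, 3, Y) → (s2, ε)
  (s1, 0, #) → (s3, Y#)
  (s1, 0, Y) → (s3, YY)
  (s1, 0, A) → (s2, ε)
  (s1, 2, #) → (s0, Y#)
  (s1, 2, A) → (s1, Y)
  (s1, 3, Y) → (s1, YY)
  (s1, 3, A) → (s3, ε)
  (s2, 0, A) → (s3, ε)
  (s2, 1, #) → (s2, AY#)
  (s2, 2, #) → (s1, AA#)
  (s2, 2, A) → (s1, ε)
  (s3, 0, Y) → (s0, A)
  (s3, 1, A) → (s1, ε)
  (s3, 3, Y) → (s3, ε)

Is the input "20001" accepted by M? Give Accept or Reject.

Accept

(s0, 20001, #)
  read 2, top #: go to s0, push Y# → (s0, 0001, Y#)
  read 0, top Y: go to s1, push ε → (s1, 001, #)
  read 0, top #: go to s3, push Y# → (s3, 01, Y#)
  read 0, top Y: go to s0, push A → (s0, 1, A#)
  read 1, top A: go to s0, push YY → (s0, ε, YY#)
All input consumed; state s0 ∈ F.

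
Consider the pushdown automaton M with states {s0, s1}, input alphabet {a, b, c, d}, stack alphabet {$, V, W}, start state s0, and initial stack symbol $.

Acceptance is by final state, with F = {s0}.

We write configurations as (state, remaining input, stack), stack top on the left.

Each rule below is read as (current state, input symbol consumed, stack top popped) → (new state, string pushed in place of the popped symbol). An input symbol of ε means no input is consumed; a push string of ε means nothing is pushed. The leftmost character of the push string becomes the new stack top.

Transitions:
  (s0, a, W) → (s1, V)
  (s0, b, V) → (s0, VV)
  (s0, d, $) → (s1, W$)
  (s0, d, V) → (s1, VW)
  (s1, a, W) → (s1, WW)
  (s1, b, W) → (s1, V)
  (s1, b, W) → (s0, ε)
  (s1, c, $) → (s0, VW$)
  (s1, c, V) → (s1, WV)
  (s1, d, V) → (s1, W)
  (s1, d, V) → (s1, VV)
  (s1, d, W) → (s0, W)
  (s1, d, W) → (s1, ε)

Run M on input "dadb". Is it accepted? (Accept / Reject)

Accept

One accepting computation: (s0, dadb, $) ⊢ (s1, adb, W$) ⊢ (s1, db, WW$) ⊢ (s1, b, W$) ⊢ (s0, ε, $)
All input consumed and state s0 ∈ F.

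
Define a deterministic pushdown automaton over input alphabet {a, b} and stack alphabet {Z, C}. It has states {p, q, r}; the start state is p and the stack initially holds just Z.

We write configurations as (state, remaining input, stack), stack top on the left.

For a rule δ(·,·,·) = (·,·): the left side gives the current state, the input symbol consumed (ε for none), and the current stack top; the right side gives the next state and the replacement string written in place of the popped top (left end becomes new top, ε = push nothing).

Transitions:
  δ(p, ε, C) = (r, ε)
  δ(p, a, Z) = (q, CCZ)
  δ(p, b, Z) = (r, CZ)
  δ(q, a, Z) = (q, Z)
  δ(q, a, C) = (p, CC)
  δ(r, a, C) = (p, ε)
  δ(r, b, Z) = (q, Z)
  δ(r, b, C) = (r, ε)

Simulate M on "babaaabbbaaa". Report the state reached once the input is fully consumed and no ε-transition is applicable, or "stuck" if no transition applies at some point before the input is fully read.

q

(p, babaaabbbaaa, Z)
  read b, top Z: go to r, push CZ → (r, abaaabbbaaa, CZ)
  read a, top C: go to p, push ε → (p, baaabbbaaa, Z)
  read b, top Z: go to r, push CZ → (r, aaabbbaaa, CZ)
  read a, top C: go to p, push ε → (p, aabbbaaa, Z)
  read a, top Z: go to q, push CCZ → (q, abbbaaa, CCZ)
  read a, top C: go to p, push CC → (p, bbbaaa, CCCZ)
  ε-move, top C: go to r, push ε → (r, bbbaaa, CCZ)
  read b, top C: go to r, push ε → (r, bbaaa, CZ)
  read b, top C: go to r, push ε → (r, baaa, Z)
  read b, top Z: go to q, push Z → (q, aaa, Z)
  read a, top Z: go to q, push Z → (q, aa, Z)
  read a, top Z: go to q, push Z → (q, a, Z)
  read a, top Z: go to q, push Z → (q, ε, Z)
All input consumed; M is in state q.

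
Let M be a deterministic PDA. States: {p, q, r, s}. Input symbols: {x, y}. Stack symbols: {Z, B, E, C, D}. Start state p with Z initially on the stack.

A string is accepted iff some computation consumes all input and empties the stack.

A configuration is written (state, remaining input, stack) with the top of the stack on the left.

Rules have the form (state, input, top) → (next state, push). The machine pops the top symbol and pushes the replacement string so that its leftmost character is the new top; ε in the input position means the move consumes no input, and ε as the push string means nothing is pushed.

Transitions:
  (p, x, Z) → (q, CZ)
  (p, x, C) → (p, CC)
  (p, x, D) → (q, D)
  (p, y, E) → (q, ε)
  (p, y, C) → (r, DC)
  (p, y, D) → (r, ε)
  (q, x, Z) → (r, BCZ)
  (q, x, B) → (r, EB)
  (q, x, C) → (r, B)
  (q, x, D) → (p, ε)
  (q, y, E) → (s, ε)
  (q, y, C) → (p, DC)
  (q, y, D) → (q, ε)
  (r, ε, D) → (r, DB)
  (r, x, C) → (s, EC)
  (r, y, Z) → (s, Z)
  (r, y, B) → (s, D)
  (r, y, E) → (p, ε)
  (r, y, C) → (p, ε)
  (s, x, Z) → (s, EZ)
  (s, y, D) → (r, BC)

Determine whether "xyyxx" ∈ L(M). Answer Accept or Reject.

(p, xyyxx, Z)
  read x, top Z: go to q, push CZ → (q, yyxx, CZ)
  read y, top C: go to p, push DC → (p, yxx, DCZ)
  read y, top D: go to r, push ε → (r, xx, CZ)
  read x, top C: go to s, push EC → (s, x, ECZ)
No transition applies at (s, x, ECZ); input not fully consumed.

Reject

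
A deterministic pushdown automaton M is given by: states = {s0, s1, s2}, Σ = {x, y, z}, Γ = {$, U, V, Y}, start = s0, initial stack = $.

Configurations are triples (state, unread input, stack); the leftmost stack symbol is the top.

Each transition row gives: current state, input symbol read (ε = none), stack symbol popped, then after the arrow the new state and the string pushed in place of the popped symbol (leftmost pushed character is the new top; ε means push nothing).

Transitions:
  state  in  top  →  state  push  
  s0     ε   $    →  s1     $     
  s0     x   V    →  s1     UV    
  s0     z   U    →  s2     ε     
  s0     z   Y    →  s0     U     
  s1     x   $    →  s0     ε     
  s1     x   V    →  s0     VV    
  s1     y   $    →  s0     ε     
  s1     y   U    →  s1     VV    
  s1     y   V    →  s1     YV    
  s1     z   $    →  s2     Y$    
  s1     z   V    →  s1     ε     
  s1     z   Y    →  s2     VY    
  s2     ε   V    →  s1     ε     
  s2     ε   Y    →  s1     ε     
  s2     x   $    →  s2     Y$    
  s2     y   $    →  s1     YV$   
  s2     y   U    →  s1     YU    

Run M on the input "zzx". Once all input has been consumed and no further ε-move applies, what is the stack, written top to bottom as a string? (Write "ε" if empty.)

(s0, zzx, $)
  ε-move, top $: go to s1, push $ → (s1, zzx, $)
  read z, top $: go to s2, push Y$ → (s2, zx, Y$)
  ε-move, top Y: go to s1, push ε → (s1, zx, $)
  read z, top $: go to s2, push Y$ → (s2, x, Y$)
  ε-move, top Y: go to s1, push ε → (s1, x, $)
  read x, top $: go to s0, push ε → (s0, ε, ε)
All input consumed in state s0 with stack ε.

ε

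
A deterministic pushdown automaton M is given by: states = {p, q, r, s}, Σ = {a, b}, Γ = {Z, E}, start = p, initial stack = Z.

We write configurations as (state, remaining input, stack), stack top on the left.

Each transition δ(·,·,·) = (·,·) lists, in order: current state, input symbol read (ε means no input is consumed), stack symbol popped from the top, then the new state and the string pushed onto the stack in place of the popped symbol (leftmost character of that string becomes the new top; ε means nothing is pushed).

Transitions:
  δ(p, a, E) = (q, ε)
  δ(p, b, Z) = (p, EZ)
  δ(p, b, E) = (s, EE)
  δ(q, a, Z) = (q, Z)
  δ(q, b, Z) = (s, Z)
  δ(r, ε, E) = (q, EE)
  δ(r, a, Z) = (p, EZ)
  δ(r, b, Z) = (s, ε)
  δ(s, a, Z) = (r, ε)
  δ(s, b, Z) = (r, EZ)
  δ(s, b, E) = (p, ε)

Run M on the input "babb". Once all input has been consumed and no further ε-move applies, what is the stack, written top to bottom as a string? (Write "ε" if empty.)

(p, babb, Z)
  read b, top Z: go to p, push EZ → (p, abb, EZ)
  read a, top E: go to q, push ε → (q, bb, Z)
  read b, top Z: go to s, push Z → (s, b, Z)
  read b, top Z: go to r, push EZ → (r, ε, EZ)
  ε-move, top E: go to q, push EE → (q, ε, EEZ)
All input consumed in state q with stack EEZ.

EEZ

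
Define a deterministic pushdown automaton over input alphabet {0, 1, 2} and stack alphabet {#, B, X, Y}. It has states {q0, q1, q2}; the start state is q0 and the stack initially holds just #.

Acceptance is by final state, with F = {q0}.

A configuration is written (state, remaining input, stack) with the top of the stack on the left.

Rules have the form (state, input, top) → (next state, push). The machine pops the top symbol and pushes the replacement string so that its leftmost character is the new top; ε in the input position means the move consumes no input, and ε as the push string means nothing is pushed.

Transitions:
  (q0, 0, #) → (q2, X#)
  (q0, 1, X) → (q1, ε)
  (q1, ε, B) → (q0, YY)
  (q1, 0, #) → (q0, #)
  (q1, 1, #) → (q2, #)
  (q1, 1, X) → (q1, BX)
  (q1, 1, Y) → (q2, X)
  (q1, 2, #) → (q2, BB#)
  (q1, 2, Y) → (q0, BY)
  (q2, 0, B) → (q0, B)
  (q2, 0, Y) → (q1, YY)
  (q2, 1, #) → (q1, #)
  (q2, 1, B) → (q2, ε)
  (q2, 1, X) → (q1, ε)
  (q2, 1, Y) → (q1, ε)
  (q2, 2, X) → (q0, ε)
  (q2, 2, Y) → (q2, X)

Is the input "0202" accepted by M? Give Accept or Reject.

(q0, 0202, #) ⊢ (q2, 202, X#) ⊢ (q0, 02, #) ⊢ (q2, 2, X#) ⊢ (q0, ε, #)
All input consumed; state q0 ∈ F.

Accept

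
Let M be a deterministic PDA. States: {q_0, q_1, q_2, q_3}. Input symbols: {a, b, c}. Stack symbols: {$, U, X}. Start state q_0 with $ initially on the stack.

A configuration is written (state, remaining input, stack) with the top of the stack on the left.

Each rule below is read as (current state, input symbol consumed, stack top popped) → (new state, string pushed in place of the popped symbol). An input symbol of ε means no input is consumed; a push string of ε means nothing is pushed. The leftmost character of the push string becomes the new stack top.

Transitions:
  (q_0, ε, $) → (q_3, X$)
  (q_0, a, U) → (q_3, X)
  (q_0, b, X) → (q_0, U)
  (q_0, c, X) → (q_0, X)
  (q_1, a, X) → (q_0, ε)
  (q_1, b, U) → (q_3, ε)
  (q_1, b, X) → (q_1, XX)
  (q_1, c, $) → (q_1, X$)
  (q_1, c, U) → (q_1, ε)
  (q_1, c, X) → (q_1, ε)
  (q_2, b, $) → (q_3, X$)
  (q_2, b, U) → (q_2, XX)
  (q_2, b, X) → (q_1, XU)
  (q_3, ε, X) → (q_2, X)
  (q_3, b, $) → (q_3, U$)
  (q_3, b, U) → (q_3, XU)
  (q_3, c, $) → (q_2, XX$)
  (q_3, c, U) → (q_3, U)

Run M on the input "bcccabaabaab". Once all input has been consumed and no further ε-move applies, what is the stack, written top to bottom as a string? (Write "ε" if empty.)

XU$

(q_0, bcccabaabaab, $)
  ε-move, top $: go to q_3, push X$ → (q_3, bcccabaabaab, X$)
  ε-move, top X: go to q_2, push X → (q_2, bcccabaabaab, X$)
  read b, top X: go to q_1, push XU → (q_1, cccabaabaab, XU$)
  read c, top X: go to q_1, push ε → (q_1, ccabaabaab, U$)
  read c, top U: go to q_1, push ε → (q_1, cabaabaab, $)
  read c, top $: go to q_1, push X$ → (q_1, abaabaab, X$)
  read a, top X: go to q_0, push ε → (q_0, baabaab, $)
  ε-move, top $: go to q_3, push X$ → (q_3, baabaab, X$)
  ε-move, top X: go to q_2, push X → (q_2, baabaab, X$)
  read b, top X: go to q_1, push XU → (q_1, aabaab, XU$)
  read a, top X: go to q_0, push ε → (q_0, abaab, U$)
  read a, top U: go to q_3, push X → (q_3, baab, X$)
  ε-move, top X: go to q_2, push X → (q_2, baab, X$)
  read b, top X: go to q_1, push XU → (q_1, aab, XU$)
  read a, top X: go to q_0, push ε → (q_0, ab, U$)
  read a, top U: go to q_3, push X → (q_3, b, X$)
  ε-move, top X: go to q_2, push X → (q_2, b, X$)
  read b, top X: go to q_1, push XU → (q_1, ε, XU$)
All input consumed in state q_1 with stack XU$.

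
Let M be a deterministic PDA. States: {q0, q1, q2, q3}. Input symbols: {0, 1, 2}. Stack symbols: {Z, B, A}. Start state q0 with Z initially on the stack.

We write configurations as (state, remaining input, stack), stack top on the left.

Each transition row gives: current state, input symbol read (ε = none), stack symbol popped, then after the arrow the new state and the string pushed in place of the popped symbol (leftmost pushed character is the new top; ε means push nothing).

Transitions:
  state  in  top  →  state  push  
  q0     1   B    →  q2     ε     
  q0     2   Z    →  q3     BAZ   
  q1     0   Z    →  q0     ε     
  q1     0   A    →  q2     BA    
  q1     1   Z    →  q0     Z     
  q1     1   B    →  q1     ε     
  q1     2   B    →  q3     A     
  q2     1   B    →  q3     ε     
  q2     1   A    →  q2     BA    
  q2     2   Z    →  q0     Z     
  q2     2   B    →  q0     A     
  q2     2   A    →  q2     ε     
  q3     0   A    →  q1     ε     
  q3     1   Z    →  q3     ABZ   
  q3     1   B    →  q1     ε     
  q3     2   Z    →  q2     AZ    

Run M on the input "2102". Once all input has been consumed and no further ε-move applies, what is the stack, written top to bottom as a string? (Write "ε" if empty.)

AAZ

(q0, 2102, Z)
  read 2, top Z: go to q3, push BAZ → (q3, 102, BAZ)
  read 1, top B: go to q1, push ε → (q1, 02, AZ)
  read 0, top A: go to q2, push BA → (q2, 2, BAZ)
  read 2, top B: go to q0, push A → (q0, ε, AAZ)
All input consumed in state q0 with stack AAZ.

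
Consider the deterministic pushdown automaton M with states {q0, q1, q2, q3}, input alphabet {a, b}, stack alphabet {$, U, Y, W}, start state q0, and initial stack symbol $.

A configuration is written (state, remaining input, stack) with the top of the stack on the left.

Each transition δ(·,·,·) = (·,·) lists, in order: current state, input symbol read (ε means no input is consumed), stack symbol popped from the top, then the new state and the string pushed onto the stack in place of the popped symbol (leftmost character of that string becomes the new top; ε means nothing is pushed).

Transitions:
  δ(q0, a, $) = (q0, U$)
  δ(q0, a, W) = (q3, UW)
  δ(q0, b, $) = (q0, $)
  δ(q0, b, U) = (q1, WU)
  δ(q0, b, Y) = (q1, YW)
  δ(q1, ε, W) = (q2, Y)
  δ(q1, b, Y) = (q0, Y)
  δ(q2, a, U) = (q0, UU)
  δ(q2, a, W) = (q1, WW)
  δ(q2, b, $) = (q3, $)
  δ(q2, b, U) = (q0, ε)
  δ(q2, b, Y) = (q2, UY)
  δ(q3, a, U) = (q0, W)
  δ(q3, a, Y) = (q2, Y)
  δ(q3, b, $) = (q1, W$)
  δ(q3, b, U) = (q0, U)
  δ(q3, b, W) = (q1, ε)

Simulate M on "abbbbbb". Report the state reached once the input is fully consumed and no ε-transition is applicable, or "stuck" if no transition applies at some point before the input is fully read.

(q0, abbbbbb, $) ⊢ (q0, bbbbbb, U$) ⊢ (q1, bbbbb, WU$) ⊢ (q2, bbbbb, YU$) ⊢ (q2, bbbb, UYU$) ⊢ (q0, bbb, YU$) ⊢ (q1, bb, YWU$) ⊢ (q0, b, YWU$) ⊢ (q1, ε, YWWU$)
All input consumed; M is in state q1.

q1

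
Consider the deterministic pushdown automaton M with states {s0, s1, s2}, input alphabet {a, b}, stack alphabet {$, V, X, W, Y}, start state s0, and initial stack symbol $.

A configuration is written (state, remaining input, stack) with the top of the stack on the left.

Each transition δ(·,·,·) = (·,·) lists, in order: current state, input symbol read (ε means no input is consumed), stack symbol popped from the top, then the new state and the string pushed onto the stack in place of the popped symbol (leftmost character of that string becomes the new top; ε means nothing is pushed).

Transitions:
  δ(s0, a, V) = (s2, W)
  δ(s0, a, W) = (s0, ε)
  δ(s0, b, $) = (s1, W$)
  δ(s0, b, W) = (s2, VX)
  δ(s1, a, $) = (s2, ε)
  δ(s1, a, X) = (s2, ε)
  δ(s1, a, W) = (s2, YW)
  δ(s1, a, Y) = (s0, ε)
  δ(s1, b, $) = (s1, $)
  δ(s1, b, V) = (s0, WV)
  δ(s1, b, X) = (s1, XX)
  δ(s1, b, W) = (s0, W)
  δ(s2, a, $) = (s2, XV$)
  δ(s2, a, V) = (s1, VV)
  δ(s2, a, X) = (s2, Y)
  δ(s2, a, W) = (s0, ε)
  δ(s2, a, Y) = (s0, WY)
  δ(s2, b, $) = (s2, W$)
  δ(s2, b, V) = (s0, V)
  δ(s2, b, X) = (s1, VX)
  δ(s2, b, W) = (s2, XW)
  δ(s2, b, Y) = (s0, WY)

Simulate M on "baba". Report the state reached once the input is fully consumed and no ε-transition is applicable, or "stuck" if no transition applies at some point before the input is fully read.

(s0, baba, $)
  read b, top $: go to s1, push W$ → (s1, aba, W$)
  read a, top W: go to s2, push YW → (s2, ba, YW$)
  read b, top Y: go to s0, push WY → (s0, a, WYW$)
  read a, top W: go to s0, push ε → (s0, ε, YW$)
All input consumed; M is in state s0.

s0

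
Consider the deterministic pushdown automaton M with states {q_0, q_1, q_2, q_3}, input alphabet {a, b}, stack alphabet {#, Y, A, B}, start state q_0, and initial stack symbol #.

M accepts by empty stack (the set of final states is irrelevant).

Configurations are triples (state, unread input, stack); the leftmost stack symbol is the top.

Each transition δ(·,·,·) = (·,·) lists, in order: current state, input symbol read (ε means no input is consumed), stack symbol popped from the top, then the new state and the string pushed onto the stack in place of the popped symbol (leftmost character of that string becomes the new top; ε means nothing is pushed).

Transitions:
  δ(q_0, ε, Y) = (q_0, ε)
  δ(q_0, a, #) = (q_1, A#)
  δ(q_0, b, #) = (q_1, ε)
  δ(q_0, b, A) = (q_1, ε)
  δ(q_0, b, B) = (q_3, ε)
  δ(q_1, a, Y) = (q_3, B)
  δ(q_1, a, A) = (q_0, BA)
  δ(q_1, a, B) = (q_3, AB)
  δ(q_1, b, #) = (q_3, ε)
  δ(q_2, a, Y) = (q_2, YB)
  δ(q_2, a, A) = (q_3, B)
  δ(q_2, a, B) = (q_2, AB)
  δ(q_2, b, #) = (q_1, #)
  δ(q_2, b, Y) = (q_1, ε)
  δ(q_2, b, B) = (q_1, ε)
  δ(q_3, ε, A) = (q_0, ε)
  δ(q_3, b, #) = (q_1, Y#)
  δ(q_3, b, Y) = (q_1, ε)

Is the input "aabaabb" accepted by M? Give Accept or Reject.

Accept

(q_0, aabaabb, #)
  read a, top #: go to q_1, push A# → (q_1, abaabb, A#)
  read a, top A: go to q_0, push BA → (q_0, baabb, BA#)
  read b, top B: go to q_3, push ε → (q_3, aabb, A#)
  ε-move, top A: go to q_0, push ε → (q_0, aabb, #)
  read a, top #: go to q_1, push A# → (q_1, abb, A#)
  read a, top A: go to q_0, push BA → (q_0, bb, BA#)
  read b, top B: go to q_3, push ε → (q_3, b, A#)
  ε-move, top A: go to q_0, push ε → (q_0, b, #)
  read b, top #: go to q_1, push ε → (q_1, ε, ε)
All input consumed and the stack is empty.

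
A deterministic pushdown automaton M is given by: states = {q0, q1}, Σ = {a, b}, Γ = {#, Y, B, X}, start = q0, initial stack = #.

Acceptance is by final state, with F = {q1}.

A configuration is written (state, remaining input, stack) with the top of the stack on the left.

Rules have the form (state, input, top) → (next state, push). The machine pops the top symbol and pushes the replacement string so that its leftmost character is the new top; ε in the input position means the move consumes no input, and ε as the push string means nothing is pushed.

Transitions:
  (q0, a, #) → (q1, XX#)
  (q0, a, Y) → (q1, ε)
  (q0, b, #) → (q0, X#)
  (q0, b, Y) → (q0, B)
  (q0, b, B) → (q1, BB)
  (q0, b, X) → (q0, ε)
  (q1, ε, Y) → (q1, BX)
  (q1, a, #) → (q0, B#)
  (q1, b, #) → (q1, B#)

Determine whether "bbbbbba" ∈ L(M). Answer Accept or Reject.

(q0, bbbbbba, #) ⊢ (q0, bbbbba, X#) ⊢ (q0, bbbba, #) ⊢ (q0, bbba, X#) ⊢ (q0, bba, #) ⊢ (q0, ba, X#) ⊢ (q0, a, #) ⊢ (q1, ε, XX#)
All input consumed; state q1 ∈ F.

Accept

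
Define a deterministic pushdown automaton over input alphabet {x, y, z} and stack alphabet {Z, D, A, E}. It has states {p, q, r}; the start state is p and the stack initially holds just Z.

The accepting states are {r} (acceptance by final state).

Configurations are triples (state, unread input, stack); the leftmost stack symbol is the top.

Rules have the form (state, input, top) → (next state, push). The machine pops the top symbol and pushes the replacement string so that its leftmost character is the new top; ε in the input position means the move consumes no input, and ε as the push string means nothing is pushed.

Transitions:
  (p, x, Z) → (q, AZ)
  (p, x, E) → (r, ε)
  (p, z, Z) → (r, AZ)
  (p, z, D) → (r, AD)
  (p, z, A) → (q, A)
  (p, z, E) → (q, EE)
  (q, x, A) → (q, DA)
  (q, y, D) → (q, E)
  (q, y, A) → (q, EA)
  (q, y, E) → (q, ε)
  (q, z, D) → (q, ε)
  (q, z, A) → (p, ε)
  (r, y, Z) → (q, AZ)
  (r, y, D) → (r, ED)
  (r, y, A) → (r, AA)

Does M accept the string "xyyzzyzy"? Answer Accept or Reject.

Reject

(p, xyyzzyzy, Z)
  read x, top Z: go to q, push AZ → (q, yyzzyzy, AZ)
  read y, top A: go to q, push EA → (q, yzzyzy, EAZ)
  read y, top E: go to q, push ε → (q, zzyzy, AZ)
  read z, top A: go to p, push ε → (p, zyzy, Z)
  read z, top Z: go to r, push AZ → (r, yzy, AZ)
  read y, top A: go to r, push AA → (r, zy, AAZ)
No transition applies at (r, zy, AAZ); input not fully consumed.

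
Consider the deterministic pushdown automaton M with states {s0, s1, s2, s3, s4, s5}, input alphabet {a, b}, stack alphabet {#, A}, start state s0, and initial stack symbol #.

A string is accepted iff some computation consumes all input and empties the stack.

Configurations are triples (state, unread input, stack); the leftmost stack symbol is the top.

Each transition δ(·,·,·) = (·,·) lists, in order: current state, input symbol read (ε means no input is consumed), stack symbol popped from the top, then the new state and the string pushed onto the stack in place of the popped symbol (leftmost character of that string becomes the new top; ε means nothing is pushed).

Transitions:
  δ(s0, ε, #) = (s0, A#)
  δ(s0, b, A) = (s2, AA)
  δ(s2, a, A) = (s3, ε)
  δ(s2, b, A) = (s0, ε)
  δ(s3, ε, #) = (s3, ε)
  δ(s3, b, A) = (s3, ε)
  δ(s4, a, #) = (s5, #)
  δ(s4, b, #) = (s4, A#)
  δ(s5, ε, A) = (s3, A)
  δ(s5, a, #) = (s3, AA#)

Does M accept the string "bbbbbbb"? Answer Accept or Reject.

Reject

(s0, bbbbbbb, #)
  ε-move, top #: go to s0, push A# → (s0, bbbbbbb, A#)
  read b, top A: go to s2, push AA → (s2, bbbbbb, AA#)
  read b, top A: go to s0, push ε → (s0, bbbbb, A#)
  read b, top A: go to s2, push AA → (s2, bbbb, AA#)
  read b, top A: go to s0, push ε → (s0, bbb, A#)
  read b, top A: go to s2, push AA → (s2, bb, AA#)
  read b, top A: go to s0, push ε → (s0, b, A#)
  read b, top A: go to s2, push AA → (s2, ε, AA#)
All input consumed; stack is AA#, not empty, and no further ε-move applies.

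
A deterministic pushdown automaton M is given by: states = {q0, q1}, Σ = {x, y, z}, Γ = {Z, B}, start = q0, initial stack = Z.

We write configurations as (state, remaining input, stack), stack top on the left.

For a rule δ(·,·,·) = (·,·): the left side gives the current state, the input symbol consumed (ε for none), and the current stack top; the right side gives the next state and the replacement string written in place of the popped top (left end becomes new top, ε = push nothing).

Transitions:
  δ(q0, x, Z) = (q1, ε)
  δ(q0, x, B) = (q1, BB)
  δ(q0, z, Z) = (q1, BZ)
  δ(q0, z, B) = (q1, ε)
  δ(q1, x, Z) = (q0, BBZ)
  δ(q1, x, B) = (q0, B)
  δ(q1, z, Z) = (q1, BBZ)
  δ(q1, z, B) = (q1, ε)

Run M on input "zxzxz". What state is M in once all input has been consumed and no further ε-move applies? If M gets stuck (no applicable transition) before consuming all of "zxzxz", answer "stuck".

q1

(q0, zxzxz, Z)
  read z, top Z: go to q1, push BZ → (q1, xzxz, BZ)
  read x, top B: go to q0, push B → (q0, zxz, BZ)
  read z, top B: go to q1, push ε → (q1, xz, Z)
  read x, top Z: go to q0, push BBZ → (q0, z, BBZ)
  read z, top B: go to q1, push ε → (q1, ε, BZ)
All input consumed; M is in state q1.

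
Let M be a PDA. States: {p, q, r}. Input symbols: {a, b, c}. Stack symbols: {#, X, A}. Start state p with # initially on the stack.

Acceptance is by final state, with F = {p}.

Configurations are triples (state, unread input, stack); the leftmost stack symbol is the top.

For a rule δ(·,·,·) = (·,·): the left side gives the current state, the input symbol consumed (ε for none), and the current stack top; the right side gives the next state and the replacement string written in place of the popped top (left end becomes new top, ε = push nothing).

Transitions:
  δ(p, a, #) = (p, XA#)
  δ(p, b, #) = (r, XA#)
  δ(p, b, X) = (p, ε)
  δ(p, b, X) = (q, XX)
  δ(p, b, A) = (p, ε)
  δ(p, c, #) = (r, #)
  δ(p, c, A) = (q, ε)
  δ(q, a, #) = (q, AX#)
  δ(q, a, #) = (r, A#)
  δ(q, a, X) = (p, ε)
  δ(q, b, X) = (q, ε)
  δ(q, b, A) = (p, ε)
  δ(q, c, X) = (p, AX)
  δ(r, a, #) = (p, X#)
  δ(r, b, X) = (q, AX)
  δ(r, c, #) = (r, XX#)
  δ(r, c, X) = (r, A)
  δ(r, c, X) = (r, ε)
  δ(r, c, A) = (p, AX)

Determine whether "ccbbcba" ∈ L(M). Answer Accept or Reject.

No computation consumes all input and reaches a final state.

Reject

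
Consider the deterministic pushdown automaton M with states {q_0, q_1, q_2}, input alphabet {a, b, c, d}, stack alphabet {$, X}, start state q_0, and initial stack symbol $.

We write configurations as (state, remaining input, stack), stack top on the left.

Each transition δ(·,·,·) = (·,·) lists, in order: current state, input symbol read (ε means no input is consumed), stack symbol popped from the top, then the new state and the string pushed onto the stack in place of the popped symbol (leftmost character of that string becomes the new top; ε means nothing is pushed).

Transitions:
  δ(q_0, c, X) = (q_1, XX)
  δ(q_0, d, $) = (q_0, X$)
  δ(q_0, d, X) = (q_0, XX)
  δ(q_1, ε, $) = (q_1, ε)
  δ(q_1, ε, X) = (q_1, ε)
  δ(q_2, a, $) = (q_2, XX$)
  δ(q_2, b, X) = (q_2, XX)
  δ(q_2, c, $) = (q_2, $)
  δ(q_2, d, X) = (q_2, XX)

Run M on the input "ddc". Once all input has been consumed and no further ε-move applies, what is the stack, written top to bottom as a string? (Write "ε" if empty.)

(q_0, ddc, $)
  read d, top $: go to q_0, push X$ → (q_0, dc, X$)
  read d, top X: go to q_0, push XX → (q_0, c, XX$)
  read c, top X: go to q_1, push XX → (q_1, ε, XXX$)
  ε-move, top X: go to q_1, push ε → (q_1, ε, XX$)
  ε-move, top X: go to q_1, push ε → (q_1, ε, X$)
  ε-move, top X: go to q_1, push ε → (q_1, ε, $)
  ε-move, top $: go to q_1, push ε → (q_1, ε, ε)
All input consumed in state q_1 with stack ε.

ε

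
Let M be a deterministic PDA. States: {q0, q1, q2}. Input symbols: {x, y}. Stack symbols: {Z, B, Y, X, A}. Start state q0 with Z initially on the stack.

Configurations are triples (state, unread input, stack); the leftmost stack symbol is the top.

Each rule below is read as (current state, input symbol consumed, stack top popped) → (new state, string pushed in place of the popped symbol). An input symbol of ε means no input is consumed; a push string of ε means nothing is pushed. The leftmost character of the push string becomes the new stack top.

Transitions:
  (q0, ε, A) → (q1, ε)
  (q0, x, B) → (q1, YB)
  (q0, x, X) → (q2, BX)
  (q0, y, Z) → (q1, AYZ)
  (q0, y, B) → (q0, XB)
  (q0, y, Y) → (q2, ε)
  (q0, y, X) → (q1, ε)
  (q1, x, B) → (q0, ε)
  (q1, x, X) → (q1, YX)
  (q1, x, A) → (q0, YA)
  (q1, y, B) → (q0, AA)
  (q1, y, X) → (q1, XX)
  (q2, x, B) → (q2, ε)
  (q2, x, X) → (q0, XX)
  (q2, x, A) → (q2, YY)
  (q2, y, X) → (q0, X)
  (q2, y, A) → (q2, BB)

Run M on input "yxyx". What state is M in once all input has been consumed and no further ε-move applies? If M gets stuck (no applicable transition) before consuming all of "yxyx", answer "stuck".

q2

(q0, yxyx, Z)
  read y, top Z: go to q1, push AYZ → (q1, xyx, AYZ)
  read x, top A: go to q0, push YA → (q0, yx, YAYZ)
  read y, top Y: go to q2, push ε → (q2, x, AYZ)
  read x, top A: go to q2, push YY → (q2, ε, YYYZ)
All input consumed; M is in state q2.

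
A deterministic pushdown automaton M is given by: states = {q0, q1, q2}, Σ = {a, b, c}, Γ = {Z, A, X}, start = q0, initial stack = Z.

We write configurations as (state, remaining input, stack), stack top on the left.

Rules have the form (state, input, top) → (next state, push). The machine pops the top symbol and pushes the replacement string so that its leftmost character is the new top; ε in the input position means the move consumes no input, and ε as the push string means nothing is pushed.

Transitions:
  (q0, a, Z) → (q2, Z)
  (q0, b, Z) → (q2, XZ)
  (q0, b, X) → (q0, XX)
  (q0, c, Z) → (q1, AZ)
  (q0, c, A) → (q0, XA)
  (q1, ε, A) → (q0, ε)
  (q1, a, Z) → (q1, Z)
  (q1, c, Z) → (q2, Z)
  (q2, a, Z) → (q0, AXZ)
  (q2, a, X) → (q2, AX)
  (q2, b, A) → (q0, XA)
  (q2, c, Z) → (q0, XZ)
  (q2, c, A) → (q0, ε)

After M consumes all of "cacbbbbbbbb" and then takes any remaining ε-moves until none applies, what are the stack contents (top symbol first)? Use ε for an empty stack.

(q0, cacbbbbbbbb, Z)
  read c, top Z: go to q1, push AZ → (q1, acbbbbbbbb, AZ)
  ε-move, top A: go to q0, push ε → (q0, acbbbbbbbb, Z)
  read a, top Z: go to q2, push Z → (q2, cbbbbbbbb, Z)
  read c, top Z: go to q0, push XZ → (q0, bbbbbbbb, XZ)
  read b, top X: go to q0, push XX → (q0, bbbbbbb, XXZ)
  read b, top X: go to q0, push XX → (q0, bbbbbb, XXXZ)
  read b, top X: go to q0, push XX → (q0, bbbbb, XXXXZ)
  read b, top X: go to q0, push XX → (q0, bbbb, XXXXXZ)
  read b, top X: go to q0, push XX → (q0, bbb, XXXXXXZ)
  read b, top X: go to q0, push XX → (q0, bb, XXXXXXXZ)
  read b, top X: go to q0, push XX → (q0, b, XXXXXXXXZ)
  read b, top X: go to q0, push XX → (q0, ε, XXXXXXXXXZ)
All input consumed in state q0 with stack XXXXXXXXXZ.

XXXXXXXXXZ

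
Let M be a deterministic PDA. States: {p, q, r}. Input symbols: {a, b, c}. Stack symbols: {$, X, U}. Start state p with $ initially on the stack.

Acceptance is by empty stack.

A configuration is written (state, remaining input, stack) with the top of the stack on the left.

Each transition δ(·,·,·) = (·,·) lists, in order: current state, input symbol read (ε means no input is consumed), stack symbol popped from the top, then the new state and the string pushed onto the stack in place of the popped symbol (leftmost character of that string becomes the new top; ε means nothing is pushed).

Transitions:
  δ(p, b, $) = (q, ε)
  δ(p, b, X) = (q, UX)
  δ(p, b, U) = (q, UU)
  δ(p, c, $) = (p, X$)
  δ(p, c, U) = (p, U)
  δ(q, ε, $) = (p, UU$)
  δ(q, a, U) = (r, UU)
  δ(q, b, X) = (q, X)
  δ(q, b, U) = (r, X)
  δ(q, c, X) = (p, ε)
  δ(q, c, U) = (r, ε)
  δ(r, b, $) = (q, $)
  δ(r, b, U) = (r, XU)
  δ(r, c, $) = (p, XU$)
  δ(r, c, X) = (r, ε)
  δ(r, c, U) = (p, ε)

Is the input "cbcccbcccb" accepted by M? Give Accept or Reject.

(p, cbcccbcccb, $)
  read c, top $: go to p, push X$ → (p, bcccbcccb, X$)
  read b, top X: go to q, push UX → (q, cccbcccb, UX$)
  read c, top U: go to r, push ε → (r, ccbcccb, X$)
  read c, top X: go to r, push ε → (r, cbcccb, $)
  read c, top $: go to p, push XU$ → (p, bcccb, XU$)
  read b, top X: go to q, push UX → (q, cccb, UXU$)
  read c, top U: go to r, push ε → (r, ccb, XU$)
  read c, top X: go to r, push ε → (r, cb, U$)
  read c, top U: go to p, push ε → (p, b, $)
  read b, top $: go to q, push ε → (q, ε, ε)
All input consumed and the stack is empty.

Accept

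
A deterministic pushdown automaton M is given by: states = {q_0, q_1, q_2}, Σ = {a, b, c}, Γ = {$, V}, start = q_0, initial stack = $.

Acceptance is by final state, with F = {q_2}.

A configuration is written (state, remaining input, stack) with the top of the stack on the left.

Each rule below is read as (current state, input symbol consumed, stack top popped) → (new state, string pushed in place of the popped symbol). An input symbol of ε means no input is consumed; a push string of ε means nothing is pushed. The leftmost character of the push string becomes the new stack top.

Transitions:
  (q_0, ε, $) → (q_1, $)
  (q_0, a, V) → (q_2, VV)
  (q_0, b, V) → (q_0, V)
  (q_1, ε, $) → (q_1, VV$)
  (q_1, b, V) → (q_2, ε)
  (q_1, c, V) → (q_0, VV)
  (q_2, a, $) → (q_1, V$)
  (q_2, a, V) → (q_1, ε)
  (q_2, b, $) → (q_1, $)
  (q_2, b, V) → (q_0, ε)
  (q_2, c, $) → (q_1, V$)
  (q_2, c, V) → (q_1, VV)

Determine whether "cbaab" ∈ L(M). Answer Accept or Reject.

(q_0, cbaab, $)
  ε-move, top $: go to q_1, push $ → (q_1, cbaab, $)
  ε-move, top $: go to q_1, push VV$ → (q_1, cbaab, VV$)
  read c, top V: go to q_0, push VV → (q_0, baab, VVV$)
  read b, top V: go to q_0, push V → (q_0, aab, VVV$)
  read a, top V: go to q_2, push VV → (q_2, ab, VVVV$)
  read a, top V: go to q_1, push ε → (q_1, b, VVV$)
  read b, top V: go to q_2, push ε → (q_2, ε, VV$)
All input consumed; state q_2 ∈ F.

Accept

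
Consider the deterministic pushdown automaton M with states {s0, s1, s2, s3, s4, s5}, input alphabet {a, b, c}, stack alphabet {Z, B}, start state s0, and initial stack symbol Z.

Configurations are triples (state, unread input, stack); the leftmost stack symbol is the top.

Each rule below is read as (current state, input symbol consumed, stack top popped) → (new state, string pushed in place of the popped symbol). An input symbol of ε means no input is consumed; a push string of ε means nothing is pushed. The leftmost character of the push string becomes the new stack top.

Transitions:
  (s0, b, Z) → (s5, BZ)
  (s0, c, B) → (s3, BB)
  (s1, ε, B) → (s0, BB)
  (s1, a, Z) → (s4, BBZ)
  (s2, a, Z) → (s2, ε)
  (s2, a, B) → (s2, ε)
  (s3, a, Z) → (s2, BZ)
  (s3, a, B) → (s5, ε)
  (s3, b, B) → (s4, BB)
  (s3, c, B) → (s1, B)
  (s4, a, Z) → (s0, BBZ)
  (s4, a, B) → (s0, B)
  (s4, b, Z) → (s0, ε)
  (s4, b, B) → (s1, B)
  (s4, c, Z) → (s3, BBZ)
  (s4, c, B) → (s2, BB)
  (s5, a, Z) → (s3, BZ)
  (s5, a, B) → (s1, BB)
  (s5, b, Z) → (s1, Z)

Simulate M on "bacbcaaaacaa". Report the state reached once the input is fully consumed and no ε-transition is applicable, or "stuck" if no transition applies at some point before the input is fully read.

(s0, bacbcaaaacaa, Z)
  read b, top Z: go to s5, push BZ → (s5, acbcaaaacaa, BZ)
  read a, top B: go to s1, push BB → (s1, cbcaaaacaa, BBZ)
  ε-move, top B: go to s0, push BB → (s0, cbcaaaacaa, BBBZ)
  read c, top B: go to s3, push BB → (s3, bcaaaacaa, BBBBZ)
  read b, top B: go to s4, push BB → (s4, caaaacaa, BBBBBZ)
  read c, top B: go to s2, push BB → (s2, aaaacaa, BBBBBBZ)
  read a, top B: go to s2, push ε → (s2, aaacaa, BBBBBZ)
  read a, top B: go to s2, push ε → (s2, aacaa, BBBBZ)
  read a, top B: go to s2, push ε → (s2, acaa, BBBZ)
  read a, top B: go to s2, push ε → (s2, caa, BBZ)
No transition for (s2, c, top B); M blocks with input caa remaining.

stuck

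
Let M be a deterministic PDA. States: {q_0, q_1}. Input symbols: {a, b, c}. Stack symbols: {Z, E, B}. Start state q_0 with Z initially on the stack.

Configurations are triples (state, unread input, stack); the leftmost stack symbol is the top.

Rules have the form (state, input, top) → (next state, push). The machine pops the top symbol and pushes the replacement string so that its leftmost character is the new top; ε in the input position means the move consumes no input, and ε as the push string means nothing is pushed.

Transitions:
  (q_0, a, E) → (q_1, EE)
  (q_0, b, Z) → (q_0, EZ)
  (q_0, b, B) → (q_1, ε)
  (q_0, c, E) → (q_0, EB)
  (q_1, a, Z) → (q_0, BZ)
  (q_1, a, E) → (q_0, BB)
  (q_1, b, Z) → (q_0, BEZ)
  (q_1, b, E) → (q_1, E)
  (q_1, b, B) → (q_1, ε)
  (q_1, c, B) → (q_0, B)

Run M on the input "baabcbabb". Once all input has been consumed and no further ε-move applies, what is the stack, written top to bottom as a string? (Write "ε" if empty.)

(q_0, baabcbabb, Z)
  read b, top Z: go to q_0, push EZ → (q_0, aabcbabb, EZ)
  read a, top E: go to q_1, push EE → (q_1, abcbabb, EEZ)
  read a, top E: go to q_0, push BB → (q_0, bcbabb, BBEZ)
  read b, top B: go to q_1, push ε → (q_1, cbabb, BEZ)
  read c, top B: go to q_0, push B → (q_0, babb, BEZ)
  read b, top B: go to q_1, push ε → (q_1, abb, EZ)
  read a, top E: go to q_0, push BB → (q_0, bb, BBZ)
  read b, top B: go to q_1, push ε → (q_1, b, BZ)
  read b, top B: go to q_1, push ε → (q_1, ε, Z)
All input consumed in state q_1 with stack Z.

Z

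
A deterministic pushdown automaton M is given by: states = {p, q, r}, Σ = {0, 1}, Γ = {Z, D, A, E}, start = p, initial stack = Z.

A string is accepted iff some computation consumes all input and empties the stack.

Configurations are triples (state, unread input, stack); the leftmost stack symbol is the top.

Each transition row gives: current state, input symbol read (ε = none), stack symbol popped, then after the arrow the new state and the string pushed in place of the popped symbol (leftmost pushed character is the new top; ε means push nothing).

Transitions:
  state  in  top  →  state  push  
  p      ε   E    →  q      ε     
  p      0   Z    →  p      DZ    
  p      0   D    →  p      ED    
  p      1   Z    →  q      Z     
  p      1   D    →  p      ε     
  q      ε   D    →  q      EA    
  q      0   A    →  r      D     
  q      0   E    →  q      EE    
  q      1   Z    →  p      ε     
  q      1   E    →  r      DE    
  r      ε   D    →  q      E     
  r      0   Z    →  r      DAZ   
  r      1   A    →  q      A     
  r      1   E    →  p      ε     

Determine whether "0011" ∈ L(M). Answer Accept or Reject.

Reject

(p, 0011, Z)
  read 0, top Z: go to p, push DZ → (p, 011, DZ)
  read 0, top D: go to p, push ED → (p, 11, EDZ)
  ε-move, top E: go to q, push ε → (q, 11, DZ)
  ε-move, top D: go to q, push EA → (q, 11, EAZ)
  read 1, top E: go to r, push DE → (r, 1, DEAZ)
  ε-move, top D: go to q, push E → (q, 1, EEAZ)
  read 1, top E: go to r, push DE → (r, ε, DEEAZ)
  ε-move, top D: go to q, push E → (q, ε, EEEAZ)
All input consumed; stack is EEEAZ, not empty, and no further ε-move applies.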